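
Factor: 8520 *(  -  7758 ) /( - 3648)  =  1377045/76= 2^( - 2 ) *3^2*5^1*19^( - 1)*71^1*431^1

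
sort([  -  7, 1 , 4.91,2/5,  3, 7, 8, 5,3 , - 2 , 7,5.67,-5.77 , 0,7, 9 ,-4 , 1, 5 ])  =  [-7,-5.77, -4 , - 2,  0,2/5, 1 , 1 , 3,3, 4.91, 5 , 5,5.67 , 7,7,7, 8,  9 ]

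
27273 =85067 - 57794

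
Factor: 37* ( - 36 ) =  - 1332 = -  2^2*3^2*37^1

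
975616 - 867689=107927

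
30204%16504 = 13700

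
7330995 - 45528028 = - 38197033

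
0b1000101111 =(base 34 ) GF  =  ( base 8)1057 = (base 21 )15d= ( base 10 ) 559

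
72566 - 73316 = - 750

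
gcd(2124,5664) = 708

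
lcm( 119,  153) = 1071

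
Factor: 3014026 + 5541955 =8555981  =  7^1*17^1*71899^1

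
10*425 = 4250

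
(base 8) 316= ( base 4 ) 3032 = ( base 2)11001110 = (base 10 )206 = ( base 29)73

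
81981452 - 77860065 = 4121387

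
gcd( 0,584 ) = 584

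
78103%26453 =25197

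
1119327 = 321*3487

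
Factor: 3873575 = 5^2*154943^1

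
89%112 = 89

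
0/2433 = 0 = 0.00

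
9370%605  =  295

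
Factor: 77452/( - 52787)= - 2^2*7^( - 1) * 17^2*67^1  *7541^( - 1 )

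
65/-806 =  - 1 + 57/62 = - 0.08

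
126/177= 42/59  =  0.71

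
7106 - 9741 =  - 2635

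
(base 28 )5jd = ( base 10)4465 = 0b1000101110001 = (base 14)18ad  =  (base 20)b35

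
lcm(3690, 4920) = 14760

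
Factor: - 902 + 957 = 5^1*11^1 = 55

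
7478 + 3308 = 10786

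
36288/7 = 5184 = 5184.00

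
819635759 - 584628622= 235007137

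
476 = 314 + 162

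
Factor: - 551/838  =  -2^( - 1)*19^1 *29^1 * 419^( - 1) 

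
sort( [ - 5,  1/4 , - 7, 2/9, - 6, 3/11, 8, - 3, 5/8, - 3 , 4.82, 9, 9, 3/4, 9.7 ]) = [ - 7, - 6 , - 5, - 3, - 3, 2/9,1/4, 3/11, 5/8, 3/4,4.82,8, 9, 9,9.7 ]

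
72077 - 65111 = 6966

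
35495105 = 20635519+14859586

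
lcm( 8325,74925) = 74925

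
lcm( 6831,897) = 88803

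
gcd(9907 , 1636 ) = 1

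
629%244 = 141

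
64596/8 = 16149/2 = 8074.50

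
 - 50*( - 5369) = 268450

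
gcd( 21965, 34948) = 1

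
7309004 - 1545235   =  5763769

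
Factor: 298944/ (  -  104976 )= - 692/243 = - 2^2*3^( - 5)*173^1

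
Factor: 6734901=3^1*107^1*20981^1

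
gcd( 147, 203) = 7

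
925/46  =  20 + 5/46 = 20.11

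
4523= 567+3956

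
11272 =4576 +6696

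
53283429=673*79173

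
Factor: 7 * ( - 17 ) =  - 7^1 *17^1 = - 119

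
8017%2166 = 1519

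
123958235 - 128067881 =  - 4109646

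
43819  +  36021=79840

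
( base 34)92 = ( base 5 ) 2213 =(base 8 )464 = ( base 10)308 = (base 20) f8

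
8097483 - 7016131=1081352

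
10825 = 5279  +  5546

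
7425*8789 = 65258325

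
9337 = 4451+4886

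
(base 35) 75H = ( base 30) 9m7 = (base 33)81M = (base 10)8767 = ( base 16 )223F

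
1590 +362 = 1952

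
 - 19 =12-31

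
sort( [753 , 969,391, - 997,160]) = [ - 997,160,391,753,969]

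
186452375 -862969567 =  - 676517192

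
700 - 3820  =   - 3120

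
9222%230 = 22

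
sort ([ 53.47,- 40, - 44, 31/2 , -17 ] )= [ -44,- 40 , - 17, 31/2, 53.47] 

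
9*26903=242127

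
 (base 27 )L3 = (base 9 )703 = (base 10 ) 570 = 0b1000111010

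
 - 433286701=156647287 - 589933988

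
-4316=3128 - 7444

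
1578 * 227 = 358206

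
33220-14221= 18999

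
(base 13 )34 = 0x2b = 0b101011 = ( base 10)43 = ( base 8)53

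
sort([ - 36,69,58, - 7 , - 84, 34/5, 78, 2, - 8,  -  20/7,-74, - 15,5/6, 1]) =[-84, - 74, - 36, - 15,  -  8, - 7, - 20/7,  5/6,1,2,  34/5,58, 69, 78]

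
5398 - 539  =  4859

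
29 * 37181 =1078249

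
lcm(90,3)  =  90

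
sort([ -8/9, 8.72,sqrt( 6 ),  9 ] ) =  [-8/9,  sqrt( 6 ), 8.72,9]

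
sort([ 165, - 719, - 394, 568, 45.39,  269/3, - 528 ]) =[ - 719, - 528,  -  394, 45.39, 269/3,165, 568]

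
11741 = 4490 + 7251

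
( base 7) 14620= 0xFF1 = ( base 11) 3080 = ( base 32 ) 3vh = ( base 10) 4081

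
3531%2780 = 751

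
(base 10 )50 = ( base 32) 1I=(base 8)62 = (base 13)3B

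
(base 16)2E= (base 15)31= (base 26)1K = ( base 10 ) 46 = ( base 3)1201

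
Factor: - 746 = - 2^1*373^1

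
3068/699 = 3068/699 = 4.39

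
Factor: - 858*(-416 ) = 356928 = 2^6*3^1*11^1*13^2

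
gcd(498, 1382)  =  2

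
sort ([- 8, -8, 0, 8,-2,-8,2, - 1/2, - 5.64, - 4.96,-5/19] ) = [ -8,  -  8, - 8,-5.64,-4.96,-2, - 1/2,  -  5/19,0, 2 , 8]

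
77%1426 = 77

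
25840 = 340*76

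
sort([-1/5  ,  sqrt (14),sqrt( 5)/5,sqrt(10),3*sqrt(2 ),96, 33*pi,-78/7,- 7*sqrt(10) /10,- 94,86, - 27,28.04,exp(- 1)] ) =[-94, - 27, - 78/7, - 7*sqrt( 10)/10, - 1/5, exp(- 1),sqrt( 5)/5,sqrt( 10), sqrt( 14 ), 3*sqrt( 2),28.04 , 86,  96,33*pi]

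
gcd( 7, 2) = 1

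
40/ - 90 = - 1 + 5/9= -0.44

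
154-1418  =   - 1264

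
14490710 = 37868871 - 23378161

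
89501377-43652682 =45848695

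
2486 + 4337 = 6823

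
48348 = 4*12087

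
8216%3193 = 1830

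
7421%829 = 789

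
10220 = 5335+4885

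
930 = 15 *62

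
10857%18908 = 10857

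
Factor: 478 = 2^1*239^1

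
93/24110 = 93/24110 = 0.00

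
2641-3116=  - 475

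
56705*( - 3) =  - 170115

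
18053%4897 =3362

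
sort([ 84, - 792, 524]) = [-792,84,524 ] 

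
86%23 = 17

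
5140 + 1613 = 6753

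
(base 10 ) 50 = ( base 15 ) 35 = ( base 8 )62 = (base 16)32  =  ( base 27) 1N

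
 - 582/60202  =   - 1 + 29810/30101 = - 0.01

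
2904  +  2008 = 4912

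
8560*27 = 231120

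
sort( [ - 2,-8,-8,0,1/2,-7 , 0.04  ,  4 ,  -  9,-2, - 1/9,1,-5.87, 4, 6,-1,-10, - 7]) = [ - 10, - 9, - 8,-8, - 7, - 7, - 5.87, - 2,-2, - 1, - 1/9,0, 0.04,1/2,1,4, 4,  6 ] 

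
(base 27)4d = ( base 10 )121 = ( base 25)4l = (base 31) 3s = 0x79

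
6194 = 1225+4969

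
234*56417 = 13201578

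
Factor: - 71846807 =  - 71846807^1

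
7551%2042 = 1425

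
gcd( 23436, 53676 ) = 756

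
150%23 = 12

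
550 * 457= 251350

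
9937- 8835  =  1102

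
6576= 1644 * 4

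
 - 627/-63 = 9 + 20/21= 9.95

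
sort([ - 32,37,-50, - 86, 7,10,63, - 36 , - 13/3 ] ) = [ - 86, - 50, - 36, - 32, - 13/3,7 , 10,37,63 ]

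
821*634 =520514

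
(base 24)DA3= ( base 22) fl9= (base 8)17063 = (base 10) 7731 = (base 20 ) j6b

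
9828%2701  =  1725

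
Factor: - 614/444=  -2^( - 1)*3^( - 1)*37^( - 1)*307^1 = - 307/222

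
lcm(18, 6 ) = 18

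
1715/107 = 16 + 3/107 = 16.03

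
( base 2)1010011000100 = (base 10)5316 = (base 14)1D1A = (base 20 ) D5G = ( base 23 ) A13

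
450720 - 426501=24219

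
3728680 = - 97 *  ( - 38440)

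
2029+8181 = 10210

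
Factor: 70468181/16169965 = 10066883/2309995 =5^(-1 ) *29^( - 1)*47^1 * 89^(-1)*179^ (-1)*214189^1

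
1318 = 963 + 355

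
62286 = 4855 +57431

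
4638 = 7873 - 3235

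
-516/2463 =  - 172/821 = - 0.21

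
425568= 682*624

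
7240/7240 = 1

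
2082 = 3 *694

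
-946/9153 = - 946/9153 = - 0.10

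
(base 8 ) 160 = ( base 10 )112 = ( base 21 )57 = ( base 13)88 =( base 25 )4c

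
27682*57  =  1577874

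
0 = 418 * 0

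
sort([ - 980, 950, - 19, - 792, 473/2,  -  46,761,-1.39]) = [ - 980 , - 792,  -  46, - 19 ,  -  1.39, 473/2, 761, 950]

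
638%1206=638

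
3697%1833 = 31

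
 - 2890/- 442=6+7/13 = 6.54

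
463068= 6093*76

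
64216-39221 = 24995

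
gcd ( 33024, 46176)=96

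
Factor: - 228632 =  - 2^3 * 28579^1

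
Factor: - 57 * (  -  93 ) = 3^2*19^1 *31^1 = 5301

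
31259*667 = 20849753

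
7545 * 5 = 37725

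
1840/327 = 1840/327 = 5.63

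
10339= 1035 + 9304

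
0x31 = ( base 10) 49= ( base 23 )23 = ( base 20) 29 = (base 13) 3a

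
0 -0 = 0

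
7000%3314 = 372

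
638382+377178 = 1015560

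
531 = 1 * 531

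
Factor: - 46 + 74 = 2^2*7^1 = 28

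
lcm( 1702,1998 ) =45954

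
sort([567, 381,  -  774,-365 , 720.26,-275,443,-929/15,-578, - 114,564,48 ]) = [-774, - 578, - 365,-275, - 114, - 929/15,48,381, 443, 564,567,720.26]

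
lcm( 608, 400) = 15200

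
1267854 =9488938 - 8221084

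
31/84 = 31/84 = 0.37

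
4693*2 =9386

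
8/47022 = 4/23511= 0.00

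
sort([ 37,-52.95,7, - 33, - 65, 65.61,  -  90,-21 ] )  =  [ -90, - 65, - 52.95, - 33, - 21,7, 37,65.61] 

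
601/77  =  7 + 62/77  =  7.81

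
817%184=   81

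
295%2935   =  295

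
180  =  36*5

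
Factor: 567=3^4 * 7^1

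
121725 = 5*24345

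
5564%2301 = 962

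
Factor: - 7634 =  - 2^1*11^1*347^1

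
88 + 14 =102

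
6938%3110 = 718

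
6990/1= 6990= 6990.00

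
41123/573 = 71 + 440/573 = 71.77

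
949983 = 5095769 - 4145786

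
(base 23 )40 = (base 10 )92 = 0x5C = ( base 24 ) 3k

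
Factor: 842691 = 3^1*280897^1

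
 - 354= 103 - 457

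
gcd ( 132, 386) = 2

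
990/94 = 495/47 = 10.53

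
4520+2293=6813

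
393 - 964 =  - 571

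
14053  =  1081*13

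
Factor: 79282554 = 2^1 *3^1*13^1*19^1 * 61^1*877^1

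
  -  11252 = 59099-70351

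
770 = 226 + 544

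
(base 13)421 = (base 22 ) 19l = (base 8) 1277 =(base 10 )703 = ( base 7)2023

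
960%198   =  168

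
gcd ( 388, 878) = 2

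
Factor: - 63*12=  - 2^2*3^3*7^1 = - 756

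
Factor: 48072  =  2^3*3^1 * 2003^1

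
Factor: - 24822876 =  - 2^2*3^1*13^1 * 41^1*3881^1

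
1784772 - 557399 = 1227373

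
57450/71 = 809 + 11/71 = 809.15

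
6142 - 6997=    -855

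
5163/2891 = 1+2272/2891= 1.79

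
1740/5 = 348 = 348.00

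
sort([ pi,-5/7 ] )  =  [  -  5/7, pi] 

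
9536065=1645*5797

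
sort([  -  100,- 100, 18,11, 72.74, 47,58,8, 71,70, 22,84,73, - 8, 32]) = [ - 100,  -  100, - 8, 8,11,18,22, 32, 47, 58 , 70, 71,72.74,73, 84] 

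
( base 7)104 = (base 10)53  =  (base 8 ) 65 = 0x35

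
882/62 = 14  +  7/31 = 14.23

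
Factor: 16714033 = 7^1*509^1*4691^1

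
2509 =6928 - 4419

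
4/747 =4/747 =0.01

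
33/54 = 11/18 = 0.61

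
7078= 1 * 7078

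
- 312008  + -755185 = -1067193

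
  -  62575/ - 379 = 62575/379 = 165.11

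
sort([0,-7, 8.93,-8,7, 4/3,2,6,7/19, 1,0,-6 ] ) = [ - 8,-7,-6, 0,  0,7/19, 1,4/3,2,6, 7,8.93 ] 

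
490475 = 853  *575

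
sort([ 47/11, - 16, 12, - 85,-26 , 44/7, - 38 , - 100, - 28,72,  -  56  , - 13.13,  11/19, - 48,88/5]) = [ - 100, - 85, - 56, - 48, - 38  , - 28,- 26, - 16 ,-13.13,  11/19, 47/11,44/7 , 12,88/5,72] 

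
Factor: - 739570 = -2^1*5^1*13^1*5689^1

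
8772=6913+1859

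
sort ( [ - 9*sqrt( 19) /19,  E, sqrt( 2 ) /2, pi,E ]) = [- 9*sqrt( 19)/19,sqrt ( 2) /2, E,E, pi] 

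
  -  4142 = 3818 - 7960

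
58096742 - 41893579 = 16203163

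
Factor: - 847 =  - 7^1*11^2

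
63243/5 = 12648 + 3/5 = 12648.60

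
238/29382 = 119/14691 = 0.01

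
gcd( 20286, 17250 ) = 138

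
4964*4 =19856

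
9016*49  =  441784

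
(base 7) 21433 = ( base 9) 7321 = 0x14f5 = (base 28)6nh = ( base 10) 5365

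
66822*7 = 467754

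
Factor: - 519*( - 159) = 82521 = 3^2*53^1 * 173^1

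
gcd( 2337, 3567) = 123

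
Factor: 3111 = 3^1*17^1*61^1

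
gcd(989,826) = 1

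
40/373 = 40/373 =0.11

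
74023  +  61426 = 135449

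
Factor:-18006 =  -2^1*3^1*3001^1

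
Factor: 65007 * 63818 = 2^1 * 3^2*17^1 *31^1*233^1*1877^1 = 4148616726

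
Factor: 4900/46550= 2^1*19^ ( - 1) = 2/19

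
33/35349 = 11/11783 = 0.00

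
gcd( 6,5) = 1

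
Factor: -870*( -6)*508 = 2651760 = 2^4*3^2*5^1*29^1 * 127^1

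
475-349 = 126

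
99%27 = 18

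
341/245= 1 + 96/245 =1.39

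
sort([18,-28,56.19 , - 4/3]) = [ - 28,-4/3,18,56.19]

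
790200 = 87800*9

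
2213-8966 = -6753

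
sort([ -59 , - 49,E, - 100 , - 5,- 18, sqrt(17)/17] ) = [ - 100, - 59, - 49,-18,-5,sqrt(17)/17 , E]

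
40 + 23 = 63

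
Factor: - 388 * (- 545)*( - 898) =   -  189891080 = -2^3*5^1*97^1 * 109^1*449^1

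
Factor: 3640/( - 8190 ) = -4/9 = - 2^2*3^ ( - 2)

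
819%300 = 219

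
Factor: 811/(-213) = - 3^(-1 ) * 71^(-1 ) * 811^1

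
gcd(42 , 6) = 6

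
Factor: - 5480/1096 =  - 5^1 = - 5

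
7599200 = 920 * 8260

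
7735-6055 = 1680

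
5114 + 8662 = 13776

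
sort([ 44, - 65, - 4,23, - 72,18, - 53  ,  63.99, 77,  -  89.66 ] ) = [ - 89.66, - 72, -65, - 53 , - 4,18,23,44,  63.99,77] 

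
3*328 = 984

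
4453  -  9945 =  - 5492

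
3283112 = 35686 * 92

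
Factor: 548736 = 2^7*3^1*1429^1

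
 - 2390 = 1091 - 3481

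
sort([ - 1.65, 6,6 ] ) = [ - 1.65,6,6 ]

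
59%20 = 19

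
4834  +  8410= 13244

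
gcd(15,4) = 1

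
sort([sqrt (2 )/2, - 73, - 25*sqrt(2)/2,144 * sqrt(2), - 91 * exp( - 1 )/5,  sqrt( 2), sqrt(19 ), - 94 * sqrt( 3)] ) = [ - 94 * sqrt(3), - 73, - 25 *sqrt(2 ) /2, - 91 *exp( - 1 )/5, sqrt(2 )/2, sqrt(2),sqrt( 19),144*sqrt(2 )]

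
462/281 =462/281 = 1.64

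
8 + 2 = 10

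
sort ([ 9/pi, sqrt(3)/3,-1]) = [ -1,sqrt ( 3) /3, 9/pi]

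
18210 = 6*3035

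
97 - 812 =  - 715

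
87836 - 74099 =13737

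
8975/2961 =3+92/2961 = 3.03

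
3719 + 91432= 95151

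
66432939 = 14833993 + 51598946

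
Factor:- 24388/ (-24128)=469/464 = 2^( - 4)*7^1 * 29^ (-1)*67^1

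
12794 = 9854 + 2940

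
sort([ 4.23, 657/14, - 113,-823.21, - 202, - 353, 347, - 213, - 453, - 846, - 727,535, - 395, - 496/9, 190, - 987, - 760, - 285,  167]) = [ - 987, - 846,  -  823.21, - 760,-727,  -  453 ,-395,- 353,- 285, - 213, - 202,  -  113, - 496/9, 4.23,657/14,167,190, 347, 535] 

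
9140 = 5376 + 3764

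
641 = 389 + 252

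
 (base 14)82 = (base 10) 114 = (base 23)4M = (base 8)162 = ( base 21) 59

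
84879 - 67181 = 17698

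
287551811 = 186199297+101352514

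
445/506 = 445/506 = 0.88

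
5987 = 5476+511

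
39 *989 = 38571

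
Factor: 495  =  3^2 * 5^1 * 11^1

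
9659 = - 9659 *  (- 1 )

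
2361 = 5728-3367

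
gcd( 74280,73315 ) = 5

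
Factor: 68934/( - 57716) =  - 2^( - 1)*3^1*47^( - 1 )*307^ ( - 1)*11489^1 = - 34467/28858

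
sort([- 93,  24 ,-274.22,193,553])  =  [ - 274.22, - 93,24,193, 553]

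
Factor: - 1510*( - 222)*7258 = 2^3 *3^1*5^1*19^1 * 37^1*151^1*191^1  =  2433026760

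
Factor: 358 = 2^1*179^1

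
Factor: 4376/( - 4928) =  -  2^ ( - 3 )*7^( - 1 )*11^( - 1 )*547^1 = - 547/616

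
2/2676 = 1/1338 = 0.00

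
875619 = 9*97291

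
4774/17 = 4774/17 = 280.82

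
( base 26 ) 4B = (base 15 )7A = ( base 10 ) 115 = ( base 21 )5A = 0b1110011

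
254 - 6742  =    -  6488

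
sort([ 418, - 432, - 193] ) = [ - 432, - 193,418 ]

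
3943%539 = 170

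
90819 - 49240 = 41579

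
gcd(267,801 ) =267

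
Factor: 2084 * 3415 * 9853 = 2^2 * 5^1*59^1*167^1 * 521^1 * 683^1 = 70122421580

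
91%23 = 22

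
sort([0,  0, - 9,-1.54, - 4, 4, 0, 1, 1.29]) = [-9,-4,-1.54 , 0, 0,  0,1,1.29,  4]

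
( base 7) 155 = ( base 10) 89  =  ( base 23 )3k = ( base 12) 75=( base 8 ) 131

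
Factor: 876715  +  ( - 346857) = 2^1*7^1*37847^1 = 529858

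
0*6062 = 0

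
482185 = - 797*( - 605) 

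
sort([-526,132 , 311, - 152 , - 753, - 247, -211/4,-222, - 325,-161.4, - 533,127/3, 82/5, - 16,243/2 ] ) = [ - 753, - 533, - 526, - 325, - 247, - 222, - 161.4, - 152,-211/4,  -  16, 82/5, 127/3, 243/2,132, 311 ] 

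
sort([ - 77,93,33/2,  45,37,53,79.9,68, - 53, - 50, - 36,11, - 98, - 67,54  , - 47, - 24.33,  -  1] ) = [ - 98, - 77, - 67, - 53, - 50, - 47, - 36, - 24.33, - 1,11,33/2, 37 , 45,53,54,  68,  79.9, 93 ]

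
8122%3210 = 1702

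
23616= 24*984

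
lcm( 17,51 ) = 51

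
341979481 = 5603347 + 336376134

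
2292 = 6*382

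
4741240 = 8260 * 574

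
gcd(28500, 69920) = 380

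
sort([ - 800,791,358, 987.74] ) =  [-800, 358, 791, 987.74 ] 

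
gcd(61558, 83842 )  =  2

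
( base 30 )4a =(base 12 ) aa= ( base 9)154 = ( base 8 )202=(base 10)130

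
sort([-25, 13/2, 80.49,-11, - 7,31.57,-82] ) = [ - 82, - 25, - 11,- 7,13/2, 31.57,80.49 ]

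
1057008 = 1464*722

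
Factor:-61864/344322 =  - 2^2*3^(  -  2 )*19^1*47^( - 1 ) = -76/423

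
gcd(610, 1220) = 610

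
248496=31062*8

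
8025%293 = 114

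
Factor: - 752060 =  - 2^2 * 5^1*31^1 * 1213^1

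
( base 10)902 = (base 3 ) 1020102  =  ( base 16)386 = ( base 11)750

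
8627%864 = 851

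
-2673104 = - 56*47734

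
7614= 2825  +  4789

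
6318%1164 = 498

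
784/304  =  49/19 =2.58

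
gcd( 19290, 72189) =3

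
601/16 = 37+ 9/16 = 37.56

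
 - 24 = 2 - 26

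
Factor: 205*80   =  16400=2^4*5^2*41^1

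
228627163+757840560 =986467723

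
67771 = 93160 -25389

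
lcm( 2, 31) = 62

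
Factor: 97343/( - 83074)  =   - 2^( - 1)*73^( - 1 ) * 311^1 *313^1*569^( - 1) 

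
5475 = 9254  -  3779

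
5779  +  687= 6466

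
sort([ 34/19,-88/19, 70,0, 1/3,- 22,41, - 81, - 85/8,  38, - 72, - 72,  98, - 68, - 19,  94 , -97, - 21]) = [  -  97, - 81,-72, - 72 ,  -  68, - 22, - 21, - 19,  -  85/8,  -  88/19, 0,  1/3,34/19, 38, 41,  70,94, 98] 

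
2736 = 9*304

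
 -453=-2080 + 1627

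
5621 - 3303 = 2318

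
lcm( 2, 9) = 18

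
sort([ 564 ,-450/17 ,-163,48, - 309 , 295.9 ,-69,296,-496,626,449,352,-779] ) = [ - 779,  -  496, - 309, - 163, - 69, - 450/17  ,  48 , 295.9,296, 352, 449,  564, 626] 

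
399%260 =139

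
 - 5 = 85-90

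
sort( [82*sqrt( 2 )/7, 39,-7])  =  [ - 7,82*sqrt( 2 )/7,39] 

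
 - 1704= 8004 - 9708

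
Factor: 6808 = 2^3*23^1*37^1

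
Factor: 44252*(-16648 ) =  - 2^5*13^1*23^1*37^1 *2081^1 = - 736707296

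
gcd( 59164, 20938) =2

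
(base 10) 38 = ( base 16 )26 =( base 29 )19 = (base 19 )20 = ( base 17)24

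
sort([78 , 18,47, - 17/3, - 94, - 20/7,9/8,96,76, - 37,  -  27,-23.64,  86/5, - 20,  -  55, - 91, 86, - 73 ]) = [ - 94, - 91, - 73, - 55,-37, - 27, - 23.64, - 20, - 17/3, - 20/7,9/8, 86/5,18, 47, 76,78, 86, 96]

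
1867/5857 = 1867/5857 = 0.32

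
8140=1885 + 6255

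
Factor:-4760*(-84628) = 2^5*5^1*7^1 * 17^1*21157^1 = 402829280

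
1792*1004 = 1799168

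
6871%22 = 7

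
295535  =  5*59107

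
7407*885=6555195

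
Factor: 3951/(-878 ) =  - 2^(-1) * 3^2 = - 9/2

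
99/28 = 99/28 = 3.54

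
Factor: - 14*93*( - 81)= 105462=2^1*3^5 *7^1*31^1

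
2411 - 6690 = - 4279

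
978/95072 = 489/47536 = 0.01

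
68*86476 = 5880368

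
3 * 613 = 1839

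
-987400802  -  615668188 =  - 1603068990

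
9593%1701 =1088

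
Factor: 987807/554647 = 3^1*47^(-1)*11801^(- 1 )*329269^1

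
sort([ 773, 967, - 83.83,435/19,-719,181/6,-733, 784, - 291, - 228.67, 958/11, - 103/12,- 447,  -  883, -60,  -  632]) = [ - 883, - 733, - 719,  -  632, - 447, - 291, -228.67, - 83.83 , - 60,  -  103/12, 435/19,181/6, 958/11, 773, 784, 967 ]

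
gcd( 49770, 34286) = 1106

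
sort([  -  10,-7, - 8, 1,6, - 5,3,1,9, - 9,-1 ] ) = [ - 10, - 9 ,  -  8,  -  7, - 5, - 1,1,1 , 3 , 6, 9]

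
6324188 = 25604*247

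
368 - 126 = 242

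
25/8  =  25/8 = 3.12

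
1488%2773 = 1488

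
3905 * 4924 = 19228220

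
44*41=1804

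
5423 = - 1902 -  - 7325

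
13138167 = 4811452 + 8326715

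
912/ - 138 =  - 7 + 9/23 = - 6.61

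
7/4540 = 7/4540 =0.00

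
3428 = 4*857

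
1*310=310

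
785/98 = 8 + 1/98 = 8.01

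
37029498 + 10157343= 47186841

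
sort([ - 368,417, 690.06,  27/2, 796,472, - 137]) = [ - 368, -137,27/2, 417,  472, 690.06,  796] 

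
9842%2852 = 1286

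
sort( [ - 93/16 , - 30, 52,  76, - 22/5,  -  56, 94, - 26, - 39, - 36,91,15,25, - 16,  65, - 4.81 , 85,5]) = [-56,-39, - 36, - 30, - 26, - 16 , - 93/16, - 4.81, - 22/5 , 5,15,25, 52, 65,76,85,91,94]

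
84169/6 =84169/6= 14028.17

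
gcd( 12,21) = 3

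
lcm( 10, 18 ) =90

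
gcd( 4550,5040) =70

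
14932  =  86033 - 71101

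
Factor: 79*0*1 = 0^1 = 0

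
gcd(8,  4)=4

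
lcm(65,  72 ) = 4680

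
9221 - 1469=7752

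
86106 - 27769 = 58337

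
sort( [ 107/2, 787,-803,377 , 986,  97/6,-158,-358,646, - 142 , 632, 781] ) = [ - 803, - 358,-158 , - 142,97/6, 107/2, 377,  632, 646, 781, 787, 986]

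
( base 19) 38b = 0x4DE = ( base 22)2CE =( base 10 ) 1246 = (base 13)74b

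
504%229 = 46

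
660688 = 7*94384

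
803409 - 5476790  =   - 4673381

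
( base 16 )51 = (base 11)74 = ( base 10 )81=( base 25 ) 36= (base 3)10000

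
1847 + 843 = 2690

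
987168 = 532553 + 454615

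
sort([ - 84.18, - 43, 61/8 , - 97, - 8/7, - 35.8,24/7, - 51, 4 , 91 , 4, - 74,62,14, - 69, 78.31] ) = [-97, - 84.18,-74, - 69, - 51, - 43,-35.8, -8/7,24/7,4,4 , 61/8,14, 62,78.31,91] 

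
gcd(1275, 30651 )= 51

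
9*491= 4419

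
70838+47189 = 118027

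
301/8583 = 301/8583 =0.04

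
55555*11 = 611105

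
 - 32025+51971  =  19946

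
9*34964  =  314676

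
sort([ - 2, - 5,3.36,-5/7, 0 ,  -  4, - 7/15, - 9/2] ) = [ - 5, - 9/2, - 4, - 2, -5/7, - 7/15,0,3.36] 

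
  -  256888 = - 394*652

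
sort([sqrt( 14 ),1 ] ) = [ 1,sqrt( 14 ) ]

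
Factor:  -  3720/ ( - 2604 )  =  10/7 = 2^1*5^1*7^ ( - 1) 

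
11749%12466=11749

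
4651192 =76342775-71691583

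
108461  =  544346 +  - 435885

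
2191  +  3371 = 5562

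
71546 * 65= 4650490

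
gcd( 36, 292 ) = 4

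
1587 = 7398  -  5811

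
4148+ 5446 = 9594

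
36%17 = 2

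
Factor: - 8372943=-3^3*23^1*97^1*139^1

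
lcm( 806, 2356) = 30628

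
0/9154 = 0 = 0.00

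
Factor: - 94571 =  - 17^1*5563^1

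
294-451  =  -157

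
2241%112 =1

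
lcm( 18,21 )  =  126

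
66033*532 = 35129556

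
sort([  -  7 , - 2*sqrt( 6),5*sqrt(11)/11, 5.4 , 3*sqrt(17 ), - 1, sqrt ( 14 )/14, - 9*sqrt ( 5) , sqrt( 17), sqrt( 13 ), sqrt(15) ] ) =[-9 * sqrt( 5), - 7,  -  2 * sqrt( 6), - 1, sqrt(14)/14,  5 * sqrt (11 ) /11, sqrt(13 ),  sqrt(15 ),sqrt (17 ), 5.4,  3*sqrt(17 )]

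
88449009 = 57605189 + 30843820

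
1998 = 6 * 333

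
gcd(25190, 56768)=2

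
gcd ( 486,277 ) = 1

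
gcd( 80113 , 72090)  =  1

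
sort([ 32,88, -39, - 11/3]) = [ - 39, - 11/3, 32, 88]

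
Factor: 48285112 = 2^3*71^1 * 85009^1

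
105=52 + 53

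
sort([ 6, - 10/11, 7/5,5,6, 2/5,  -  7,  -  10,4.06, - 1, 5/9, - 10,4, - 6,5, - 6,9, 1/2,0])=[ - 10, - 10, - 7 , - 6,-6, - 1, -10/11, 0, 2/5,1/2,  5/9,7/5, 4, 4.06 , 5 , 5 , 6,6,9 ] 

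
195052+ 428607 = 623659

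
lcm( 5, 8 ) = 40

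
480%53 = 3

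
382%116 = 34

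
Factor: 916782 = 2^1*3^1*47^1*3251^1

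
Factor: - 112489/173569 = - 221/341  =  - 11^(-1)*13^1*17^1*31^(- 1 )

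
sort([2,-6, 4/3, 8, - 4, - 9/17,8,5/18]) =[ - 6, - 4, - 9/17, 5/18, 4/3, 2, 8,8 ] 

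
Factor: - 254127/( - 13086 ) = 2^( - 1 )*3^( - 1 ) * 23^1  *29^1*127^1 * 727^( - 1) = 84709/4362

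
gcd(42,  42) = 42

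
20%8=4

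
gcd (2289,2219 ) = 7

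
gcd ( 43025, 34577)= 1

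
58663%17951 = 4810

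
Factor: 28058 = 2^1*14029^1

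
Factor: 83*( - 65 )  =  -5395 = -5^1*13^1*83^1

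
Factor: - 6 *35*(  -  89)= 18690  =  2^1*3^1 * 5^1*7^1*89^1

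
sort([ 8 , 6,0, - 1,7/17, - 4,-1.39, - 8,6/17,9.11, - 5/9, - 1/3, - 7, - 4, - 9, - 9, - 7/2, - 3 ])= [ - 9, - 9 , - 8,-7,- 4, - 4, - 7/2, -3, - 1.39, - 1,  -  5/9 , - 1/3,0,  6/17,7/17, 6, 8,9.11]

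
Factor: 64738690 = 2^1*5^1*61^1*106129^1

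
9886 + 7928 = 17814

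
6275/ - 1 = - 6275 + 0/1 = - 6275.00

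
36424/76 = 479 + 5/19 = 479.26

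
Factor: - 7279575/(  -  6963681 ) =5^2*31^2 * 101^1*307^( - 1)*7561^( - 1 ) = 2426525/2321227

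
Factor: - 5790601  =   - 139^1*41659^1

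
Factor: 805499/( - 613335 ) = -3^ ( - 1 )*5^(-1)*31^ ( - 1 )*1319^(  -  1) *805499^1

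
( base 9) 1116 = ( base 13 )4b6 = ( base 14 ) 42D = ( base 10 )825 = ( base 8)1471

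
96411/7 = 13773=13773.00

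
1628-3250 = -1622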